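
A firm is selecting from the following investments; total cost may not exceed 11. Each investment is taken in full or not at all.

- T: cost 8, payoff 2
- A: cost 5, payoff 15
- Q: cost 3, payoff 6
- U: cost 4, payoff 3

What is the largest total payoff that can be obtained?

21

A: cost 5 ≤ 11, payoff 15.
A + Q: cost 5 + 3 = 8 ≤ 11, payoff 15 + 6 = 21.
A + U: cost 5 + 4 = 9 ≤ 11, payoff 15 + 3 = 18.
Best is A and Q with total payoff 21.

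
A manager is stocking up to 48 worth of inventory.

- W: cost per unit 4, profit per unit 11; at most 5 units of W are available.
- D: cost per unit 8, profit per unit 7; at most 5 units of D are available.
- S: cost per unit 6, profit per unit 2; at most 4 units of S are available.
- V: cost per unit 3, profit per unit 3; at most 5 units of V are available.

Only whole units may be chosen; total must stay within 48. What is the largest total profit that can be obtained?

5×W, 3×D, and 1×V: cost 47 ≤ 48, profit 5·11 + 3·7 + 1·3 = 79.
5×W, 2×D, and 4×V: cost 48 ≤ 48, profit 5·11 + 2·7 + 4·3 = 81.
Best is 81.

81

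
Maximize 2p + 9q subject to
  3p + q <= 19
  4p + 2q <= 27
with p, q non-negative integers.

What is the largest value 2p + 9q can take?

The continuous relaxation peaks at (0, 13.5) with value 121.50; rounding to a feasible lattice point costs some objective.
(p,q)=(0,13): 3·0+1·13=13≤19, 4·0+2·13=26≤27, objective 117.
(p,q)=(0,12): 3·0+1·12=12≤19, 4·0+2·12=24≤27, objective 108.
No feasible integer point exceeds 117.

117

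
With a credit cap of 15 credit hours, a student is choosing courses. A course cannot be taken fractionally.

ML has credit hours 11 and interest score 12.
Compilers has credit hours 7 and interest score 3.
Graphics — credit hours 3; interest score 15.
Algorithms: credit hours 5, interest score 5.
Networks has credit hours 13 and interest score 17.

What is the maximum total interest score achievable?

27

This is an integer program with binary decision variables.
Allowing fractional choices, the relaxed optimum would be about 30.7, but courses are indivisible.
Compilers + Graphics + Algorithms: credit hours 7 + 3 + 5 = 15 ≤ 15, interest score 3 + 15 + 5 = 23.
Graphics + Algorithms: credit hours 3 + 5 = 8 ≤ 15, interest score 15 + 5 = 20.
ML + Graphics: credit hours 11 + 3 = 14 ≤ 15, interest score 12 + 15 = 27.
Best is ML and Graphics with total interest score 27.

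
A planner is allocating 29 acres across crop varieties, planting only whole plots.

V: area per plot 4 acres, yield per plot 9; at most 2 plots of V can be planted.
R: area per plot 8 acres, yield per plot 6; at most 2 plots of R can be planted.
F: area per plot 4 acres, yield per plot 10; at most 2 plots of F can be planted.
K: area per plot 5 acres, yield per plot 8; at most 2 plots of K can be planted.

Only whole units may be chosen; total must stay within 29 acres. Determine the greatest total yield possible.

54

Take 2×V, 2×F, and 2×K: area 26 ≤ 29, yield 2·9 + 2·10 + 2·8 = 54.
F has the best ratio (10/4) and is taken to its limit of 2; remaining capacity is filled optimally with the others.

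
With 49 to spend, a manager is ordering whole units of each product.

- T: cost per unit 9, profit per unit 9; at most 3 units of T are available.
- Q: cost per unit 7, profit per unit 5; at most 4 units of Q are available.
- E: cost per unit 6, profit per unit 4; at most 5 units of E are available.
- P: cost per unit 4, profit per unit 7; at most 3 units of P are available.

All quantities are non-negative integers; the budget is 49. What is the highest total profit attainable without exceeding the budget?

53

This is a bounded integer knapsack.
3×T, 1×Q, and 3×P: cost 46 ≤ 49, profit 3·9 + 1·5 + 3·7 = 53.
2×T, 1×Q, 2×E, and 3×P: cost 49 ≤ 49, profit 2·9 + 1·5 + 2·4 + 3·7 = 52.
Best is 53.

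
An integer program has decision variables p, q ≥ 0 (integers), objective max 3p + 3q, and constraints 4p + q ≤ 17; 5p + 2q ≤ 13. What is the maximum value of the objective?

18

The continuous relaxation peaks at (0, 6.5) with value 19.50; rounding to a feasible lattice point costs some objective.
(p,q)=(0,6): 4·0+1·6=6≤17, 5·0+2·6=12≤13, objective 18.
(p,q)=(0,5): 4·0+1·5=5≤17, 5·0+2·5=10≤13, objective 15.
No feasible integer point exceeds 18.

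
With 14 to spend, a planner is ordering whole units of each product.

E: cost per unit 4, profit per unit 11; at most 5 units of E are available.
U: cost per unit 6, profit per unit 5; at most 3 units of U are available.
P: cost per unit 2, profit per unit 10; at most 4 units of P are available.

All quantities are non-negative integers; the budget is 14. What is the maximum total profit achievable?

1×E and 4×P: cost 12 ≤ 14, profit 1·11 + 4·10 = 51.
2×E and 3×P: cost 14 ≤ 14, profit 2·11 + 3·10 = 52.
Best is 52.

52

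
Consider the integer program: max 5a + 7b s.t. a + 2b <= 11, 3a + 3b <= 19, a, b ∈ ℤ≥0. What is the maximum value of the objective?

The continuous relaxation peaks at (1.67, 4.67) with value 41.00; rounding to a feasible lattice point costs some objective.
(a,b)=(1,5): 1·1+2·5=11≤11, 3·1+3·5=18≤19, objective 40.
(a,b)=(2,4): 1·2+2·4=10≤11, 3·2+3·4=18≤19, objective 38.
(a,b)=(0,5): 1·0+2·5=10≤11, 3·0+3·5=15≤19, objective 35.
(a,b)=(1,4): 1·1+2·4=9≤11, 3·1+3·4=15≤19, objective 33.
No feasible integer point exceeds 40.

40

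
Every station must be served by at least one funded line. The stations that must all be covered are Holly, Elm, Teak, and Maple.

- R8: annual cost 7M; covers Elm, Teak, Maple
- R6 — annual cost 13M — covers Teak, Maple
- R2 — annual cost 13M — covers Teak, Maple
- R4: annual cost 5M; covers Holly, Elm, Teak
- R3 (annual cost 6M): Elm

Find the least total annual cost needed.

12

Choose R8 and R4: together they cover Holly, Elm, Teak, Maple — every station.
Total annual cost: 7 + 5 = 12.
No cover costs less than 12.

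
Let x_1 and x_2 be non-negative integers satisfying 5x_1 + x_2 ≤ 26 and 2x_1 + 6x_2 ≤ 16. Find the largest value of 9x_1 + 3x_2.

48

(x_1,x_2)=(5,1): 5·5+1·1=26≤26, 2·5+6·1=16≤16, objective 48.
(x_1,x_2)=(5,0): 5·5+1·0=25≤26, 2·5+6·0=10≤16, objective 45.
The best lattice point is (5,1), giving 48.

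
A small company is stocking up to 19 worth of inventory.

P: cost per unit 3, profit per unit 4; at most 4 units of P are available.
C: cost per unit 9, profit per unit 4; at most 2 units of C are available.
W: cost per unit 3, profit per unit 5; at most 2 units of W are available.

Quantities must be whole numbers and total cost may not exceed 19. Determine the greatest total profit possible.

26

This is a bounded integer knapsack.
W has the best ratio (5/3); taking only W gives at most 2×5 = 10 (stopped by the supply cap of 2).
Mixing does better — 4×P and 2×W: cost 18 ≤ 19, profit 4·4 + 2·5 = 26.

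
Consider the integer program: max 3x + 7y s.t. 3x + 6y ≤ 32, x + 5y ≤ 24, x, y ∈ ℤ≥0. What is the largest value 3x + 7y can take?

Relaxing integrality, the LP optimum is 36.44 at (x,y) = (1.78, 4.44), which is not an integer point.
(x,y)=(2,4): 3·2+6·4=30≤32, 1·2+5·4=22≤24, objective 34.
(x,y)=(1,4): 3·1+6·4=27≤32, 1·1+5·4=21≤24, objective 31.
(x,y)=(3,3): 3·3+6·3=27≤32, 1·3+5·3=18≤24, objective 30.
The best lattice point is (2,4), giving 34.

34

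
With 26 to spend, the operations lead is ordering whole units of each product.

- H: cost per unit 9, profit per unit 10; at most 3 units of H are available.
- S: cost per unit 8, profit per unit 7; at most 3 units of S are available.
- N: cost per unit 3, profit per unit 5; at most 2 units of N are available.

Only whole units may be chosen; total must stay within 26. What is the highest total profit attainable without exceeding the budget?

30

1×H, 1×S, and 2×N: cost 23 ≤ 26, profit 1·10 + 1·7 + 2·5 = 27.
2×H and 2×N: cost 24 ≤ 26, profit 2·10 + 2·5 = 30.
Best is 30.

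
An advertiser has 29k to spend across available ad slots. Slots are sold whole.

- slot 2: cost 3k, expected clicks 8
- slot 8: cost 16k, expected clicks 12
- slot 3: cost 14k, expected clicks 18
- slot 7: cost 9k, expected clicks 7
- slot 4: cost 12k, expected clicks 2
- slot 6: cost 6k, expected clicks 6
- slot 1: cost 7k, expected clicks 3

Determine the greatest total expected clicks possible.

Allowing fractional choices, the relaxed optimum would be about 36.7, but ad slots are indivisible.
slot 2 + slot 3 + slot 6: cost 3 + 14 + 6 = 23 ≤ 29, expected clicks 8 + 18 + 6 = 32.
slot 2 + slot 3 + slot 7: cost 3 + 14 + 9 = 26 ≤ 29, expected clicks 8 + 18 + 7 = 33.
Best is slot 2, slot 3, and slot 7 with total expected clicks 33.

33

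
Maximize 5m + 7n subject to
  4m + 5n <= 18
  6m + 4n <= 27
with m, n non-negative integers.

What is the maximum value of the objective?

24

The continuous relaxation peaks at (0, 3.6) with value 25.20; rounding to a feasible lattice point costs some objective.
(m,n)=(2,2): 4·2+5·2=18≤18, 6·2+4·2=20≤27, objective 24.
(m,n)=(3,1): 4·3+5·1=17≤18, 6·3+4·1=22≤27, objective 22.
(m,n)=(0,3): 4·0+5·3=15≤18, 6·0+4·3=12≤27, objective 21.
(m,n)=(1,2): 4·1+5·2=14≤18, 6·1+4·2=14≤27, objective 19.
No feasible integer point exceeds 24.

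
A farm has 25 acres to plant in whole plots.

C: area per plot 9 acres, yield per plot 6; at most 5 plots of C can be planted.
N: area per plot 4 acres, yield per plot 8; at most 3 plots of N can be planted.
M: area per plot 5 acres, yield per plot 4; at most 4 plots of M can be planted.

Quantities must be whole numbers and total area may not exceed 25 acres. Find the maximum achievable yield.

32

N has the best ratio (8/4); taking only N gives at most 3×8 = 24 (stopped by the supply cap of 3).
Mixing does better — 3×N and 2×M: area 22 ≤ 25, yield 3·8 + 2·4 = 32.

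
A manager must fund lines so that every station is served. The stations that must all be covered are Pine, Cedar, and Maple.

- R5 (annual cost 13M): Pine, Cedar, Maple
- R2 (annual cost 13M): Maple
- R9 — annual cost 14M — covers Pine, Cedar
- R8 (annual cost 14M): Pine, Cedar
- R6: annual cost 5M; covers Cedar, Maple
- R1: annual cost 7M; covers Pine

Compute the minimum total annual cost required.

Choose R6 and R1: together they cover Pine, Cedar, Maple — every station.
Total annual cost: 5 + 7 = 12.
No cover costs less than 12.

12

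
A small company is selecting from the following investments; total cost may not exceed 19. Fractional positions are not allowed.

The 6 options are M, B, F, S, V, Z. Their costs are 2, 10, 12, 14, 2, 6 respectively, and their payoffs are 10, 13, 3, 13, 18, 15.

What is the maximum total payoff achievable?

46

M + V + Z: cost 2 + 2 + 6 = 10 ≤ 19, payoff 10 + 18 + 15 = 43.
M + B + V: cost 2 + 10 + 2 = 14 ≤ 19, payoff 10 + 13 + 18 = 41.
B + V + Z: cost 10 + 2 + 6 = 18 ≤ 19, payoff 13 + 18 + 15 = 46.
Best is B, V, and Z with total payoff 46.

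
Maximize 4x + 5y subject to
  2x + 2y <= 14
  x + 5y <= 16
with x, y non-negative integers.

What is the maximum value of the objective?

30

(x,y)=(5,2): 2·5+2·2=14≤14, 1·5+5·2=15≤16, objective 30.
(x,y)=(6,1): 2·6+2·1=14≤14, 1·6+5·1=11≤16, objective 29.
(x,y)=(4,2): 2·4+2·2=12≤14, 1·4+5·2=14≤16, objective 26.
The best lattice point is (5,2), giving 30.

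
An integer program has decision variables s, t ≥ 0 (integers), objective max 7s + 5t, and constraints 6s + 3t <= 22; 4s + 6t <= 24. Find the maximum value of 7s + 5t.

26

The continuous relaxation peaks at (2.5, 2.33) with value 29.17; rounding to a feasible lattice point costs some objective.
(s,t)=(3,1): 6·3+3·1=21≤22, 4·3+6·1=18≤24, objective 26.
(s,t)=(2,2): 6·2+3·2=18≤22, 4·2+6·2=20≤24, objective 24.
(s,t)=(1,3): 6·1+3·3=15≤22, 4·1+6·3=22≤24, objective 22.
Maximum is 26 at (s,t)=(3,1).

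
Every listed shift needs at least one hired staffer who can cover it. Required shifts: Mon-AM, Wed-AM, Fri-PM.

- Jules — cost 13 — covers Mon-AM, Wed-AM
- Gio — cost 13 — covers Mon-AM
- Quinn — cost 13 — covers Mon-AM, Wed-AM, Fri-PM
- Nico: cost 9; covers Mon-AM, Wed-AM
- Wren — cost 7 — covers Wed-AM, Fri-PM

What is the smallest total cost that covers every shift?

13

The greedy cost-per-new-shift heuristic would pick Wren and Nico for 16, but a cheaper cover exists.
Quinn alone covers Mon-AM, Wed-AM, Fri-PM — every shift.
Total cost: 13.
No cover costs less than 13.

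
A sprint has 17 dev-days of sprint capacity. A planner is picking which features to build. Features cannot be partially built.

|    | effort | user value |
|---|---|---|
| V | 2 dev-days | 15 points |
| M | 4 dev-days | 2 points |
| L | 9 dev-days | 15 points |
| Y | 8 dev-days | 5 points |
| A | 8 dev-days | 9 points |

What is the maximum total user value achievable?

Take V, M, and L: effort 2 + 4 + 9 = 15 ≤ 17, user value 15 + 2 + 15 = 32.
No other feasible combination does better.

32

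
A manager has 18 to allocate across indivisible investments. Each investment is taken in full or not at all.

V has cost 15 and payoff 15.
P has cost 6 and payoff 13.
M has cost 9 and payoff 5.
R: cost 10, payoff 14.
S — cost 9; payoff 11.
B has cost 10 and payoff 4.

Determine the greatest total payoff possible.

This is an integer program with binary decision variables.
Allowing fractional choices, the relaxed optimum would be about 29.4, but investments are indivisible.
P + S: cost 6 + 9 = 15 ≤ 18, payoff 13 + 11 = 24.
P + R: cost 6 + 10 = 16 ≤ 18, payoff 13 + 14 = 27.
Best is P and R with total payoff 27.

27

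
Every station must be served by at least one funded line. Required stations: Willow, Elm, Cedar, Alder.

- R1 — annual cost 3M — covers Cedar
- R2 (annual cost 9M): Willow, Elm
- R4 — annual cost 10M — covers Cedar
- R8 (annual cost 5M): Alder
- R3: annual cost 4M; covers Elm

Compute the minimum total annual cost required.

17

The greedy cost-per-new-station heuristic would pick R1, R3, R8, and R2 for 21, but a cheaper cover exists.
Choose R1, R2, and R8: together they cover Willow, Elm, Cedar, Alder — every station.
Total annual cost: 3 + 9 + 5 = 17.
No cover costs less than 17.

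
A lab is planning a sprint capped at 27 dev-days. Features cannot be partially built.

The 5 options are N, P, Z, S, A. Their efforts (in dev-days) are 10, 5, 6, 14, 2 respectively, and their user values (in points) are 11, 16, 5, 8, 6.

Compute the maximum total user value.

Take N, P, Z, and A: effort 10 + 5 + 6 + 2 = 23 ≤ 27, user value 11 + 16 + 5 + 6 = 38.
No other feasible combination does better.

38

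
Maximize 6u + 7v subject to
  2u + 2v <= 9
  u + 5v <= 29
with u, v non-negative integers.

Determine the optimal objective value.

28

The continuous relaxation peaks at (0, 4.5) with value 31.50; rounding to a feasible lattice point costs some objective.
(u,v)=(0,4): 2·0+2·4=8≤9, 1·0+5·4=20≤29, objective 28.
(u,v)=(1,3): 2·1+2·3=8≤9, 1·1+5·3=16≤29, objective 27.
(u,v)=(0,3): 2·0+2·3=6≤9, 1·0+5·3=15≤29, objective 21.
Maximum is 28 at (u,v)=(0,4).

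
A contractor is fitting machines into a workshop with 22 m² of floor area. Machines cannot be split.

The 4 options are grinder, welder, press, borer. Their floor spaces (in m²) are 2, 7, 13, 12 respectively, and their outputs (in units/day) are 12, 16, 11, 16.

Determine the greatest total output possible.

Allowing fractional choices, the relaxed optimum would be about 44.8, but machines are indivisible.
grinder + welder + borer: floor space 2 + 7 + 12 = 21 ≤ 22, output 12 + 16 + 16 = 44.
welder + borer: floor space 7 + 12 = 19 ≤ 22, output 16 + 16 = 32.
grinder + welder + press: floor space 2 + 7 + 13 = 22 ≤ 22, output 12 + 16 + 11 = 39.
Best is grinder, welder, and borer with total output 44.

44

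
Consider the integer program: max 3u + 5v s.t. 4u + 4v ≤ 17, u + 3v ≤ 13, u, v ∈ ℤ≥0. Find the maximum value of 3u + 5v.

Relaxing integrality, the LP optimum is 21.25 at (u,v) = (0, 4.25), which is not an integer point.
(u,v)=(0,4): 4·0+4·4=16≤17, 1·0+3·4=12≤13, objective 20.
(u,v)=(1,3): 4·1+4·3=16≤17, 1·1+3·3=10≤13, objective 18.
(u,v)=(0,3): 4·0+4·3=12≤17, 1·0+3·3=9≤13, objective 15.
Maximum is 20 at (u,v)=(0,4).

20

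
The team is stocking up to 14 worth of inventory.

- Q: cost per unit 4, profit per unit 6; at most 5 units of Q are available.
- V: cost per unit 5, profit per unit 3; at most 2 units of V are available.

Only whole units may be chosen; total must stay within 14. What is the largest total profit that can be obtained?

18

This is a bounded integer knapsack.
3×Q: cost 12 ≤ 14, profit 3·6 = 18.
2×Q and 1×V: cost 13 ≤ 14, profit 2·6 + 1·3 = 15.
Best is 18.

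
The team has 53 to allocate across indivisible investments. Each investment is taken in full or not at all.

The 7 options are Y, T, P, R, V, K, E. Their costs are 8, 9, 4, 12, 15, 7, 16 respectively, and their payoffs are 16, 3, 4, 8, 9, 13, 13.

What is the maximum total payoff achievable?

Allowing fractional choices, the relaxed optimum would be about 57.6, but investments are indivisible.
Y + T + R + K + E: cost 8 + 9 + 12 + 7 + 16 = 52 ≤ 53, payoff 16 + 3 + 8 + 13 + 13 = 53.
Y + P + R + K + E: cost 8 + 4 + 12 + 7 + 16 = 47 ≤ 53, payoff 16 + 4 + 8 + 13 + 13 = 54.
Y + P + V + K + E: cost 8 + 4 + 15 + 7 + 16 = 50 ≤ 53, payoff 16 + 4 + 9 + 13 + 13 = 55.
Best is Y, P, V, K, and E with total payoff 55.

55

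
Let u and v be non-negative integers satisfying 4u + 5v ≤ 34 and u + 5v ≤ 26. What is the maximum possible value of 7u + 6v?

The continuous relaxation peaks at (8.5, 0) with value 59.50; rounding to a feasible lattice point costs some objective.
(u,v)=(8,0) is feasible, giving 56.
(u,v)=(7,1) is feasible, giving 55.
(u,v)=(7,0) is feasible, giving 49.
No feasible integer point exceeds 56.

56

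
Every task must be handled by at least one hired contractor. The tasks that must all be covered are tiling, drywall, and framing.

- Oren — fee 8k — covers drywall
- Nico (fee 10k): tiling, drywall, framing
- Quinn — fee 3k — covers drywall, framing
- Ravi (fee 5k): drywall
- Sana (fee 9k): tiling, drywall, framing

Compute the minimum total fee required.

9

Sana alone covers tiling, drywall, framing — every task.
Total fee: 9.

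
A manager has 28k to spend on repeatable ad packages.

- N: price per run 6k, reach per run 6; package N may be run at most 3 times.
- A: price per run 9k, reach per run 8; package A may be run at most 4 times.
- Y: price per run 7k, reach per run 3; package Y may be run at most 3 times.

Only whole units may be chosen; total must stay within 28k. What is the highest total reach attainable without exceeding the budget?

26

N has the best ratio (6/6); taking only N gives at most 3×6 = 18 (stopped by the supply cap of 3).
Mixing does better — 3×N and 1×A: price 27 ≤ 28, reach 3·6 + 1·8 = 26.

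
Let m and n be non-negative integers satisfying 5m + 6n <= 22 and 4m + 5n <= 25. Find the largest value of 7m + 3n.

28

(m,n)=(4,0): 5·4+6·0=20≤22, 4·4+5·0=16≤25, objective 28.
(m,n)=(3,1): 5·3+6·1=21≤22, 4·3+5·1=17≤25, objective 24.
(m,n)=(3,0): 5·3+6·0=15≤22, 4·3+5·0=12≤25, objective 21.
The best lattice point is (4,0), giving 28.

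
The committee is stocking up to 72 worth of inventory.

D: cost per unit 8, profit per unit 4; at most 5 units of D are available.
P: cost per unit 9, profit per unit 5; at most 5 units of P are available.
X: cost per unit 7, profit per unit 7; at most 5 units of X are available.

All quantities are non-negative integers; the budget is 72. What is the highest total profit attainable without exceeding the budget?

This is a bounded integer knapsack.
1×D, 3×P, and 5×X: cost 70 ≤ 72, profit 1·4 + 3·5 + 5·7 = 54.
4×P and 5×X: cost 71 ≤ 72, profit 4·5 + 5·7 = 55.
Best is 55.

55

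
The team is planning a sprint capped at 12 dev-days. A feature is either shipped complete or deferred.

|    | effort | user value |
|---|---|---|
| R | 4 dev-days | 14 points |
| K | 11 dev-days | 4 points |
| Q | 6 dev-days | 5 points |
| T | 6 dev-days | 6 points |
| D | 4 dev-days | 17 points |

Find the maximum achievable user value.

31

This is an integer program with binary decision variables.
Allowing fractional choices, the relaxed optimum would be about 35.0, but features are indivisible.
R + D: effort 4 + 4 = 8 ≤ 12, user value 14 + 17 = 31.
Q + D: effort 6 + 4 = 10 ≤ 12, user value 5 + 17 = 22.
T + D: effort 6 + 4 = 10 ≤ 12, user value 6 + 17 = 23.
Best is R and D with total user value 31.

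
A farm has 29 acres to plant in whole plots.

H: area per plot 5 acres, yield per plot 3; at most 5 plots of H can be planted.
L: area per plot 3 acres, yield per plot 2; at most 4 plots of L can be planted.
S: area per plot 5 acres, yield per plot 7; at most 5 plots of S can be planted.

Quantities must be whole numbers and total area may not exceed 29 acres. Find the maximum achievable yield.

This is a bounded integer knapsack.
S has the best ratio (7/5); taking only S gives at most 5×7 = 35 (stopped by the area limit).
Mixing does better — 1×L and 5×S: area 28 ≤ 29, yield 1·2 + 5·7 = 37.

37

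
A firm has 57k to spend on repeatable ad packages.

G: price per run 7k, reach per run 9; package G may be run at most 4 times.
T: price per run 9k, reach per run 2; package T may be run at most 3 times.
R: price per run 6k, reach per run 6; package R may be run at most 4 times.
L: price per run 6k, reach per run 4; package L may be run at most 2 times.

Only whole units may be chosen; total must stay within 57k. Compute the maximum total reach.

3×G, 4×R, and 2×L: price 57 ≤ 57, reach 3·9 + 4·6 + 2·4 = 59.
4×G and 4×R: price 52 ≤ 57, reach 4·9 + 4·6 = 60.
Best is 60.

60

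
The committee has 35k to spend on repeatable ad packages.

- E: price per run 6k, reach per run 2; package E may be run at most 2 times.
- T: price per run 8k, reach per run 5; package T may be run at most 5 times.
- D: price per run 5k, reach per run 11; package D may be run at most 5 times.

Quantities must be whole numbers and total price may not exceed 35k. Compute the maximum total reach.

60

1×E and 5×D: price 31 ≤ 35, reach 1·2 + 5·11 = 57.
1×T and 5×D: price 33 ≤ 35, reach 1·5 + 5·11 = 60.
Best is 60.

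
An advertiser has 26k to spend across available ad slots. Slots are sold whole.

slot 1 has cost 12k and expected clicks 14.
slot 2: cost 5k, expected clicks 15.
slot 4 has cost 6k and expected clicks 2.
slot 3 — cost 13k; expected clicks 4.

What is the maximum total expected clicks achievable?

31

This is an integer program with binary decision variables.
Allowing fractional choices, the relaxed optimum would be about 31.9, but ad slots are indivisible.
slot 1 + slot 2 + slot 4: cost 12 + 5 + 6 = 23 ≤ 26, expected clicks 14 + 15 + 2 = 31.
slot 2 + slot 4 + slot 3: cost 5 + 6 + 13 = 24 ≤ 26, expected clicks 15 + 2 + 4 = 21.
slot 1 + slot 2: cost 12 + 5 = 17 ≤ 26, expected clicks 14 + 15 = 29.
Best is slot 1, slot 2, and slot 4 with total expected clicks 31.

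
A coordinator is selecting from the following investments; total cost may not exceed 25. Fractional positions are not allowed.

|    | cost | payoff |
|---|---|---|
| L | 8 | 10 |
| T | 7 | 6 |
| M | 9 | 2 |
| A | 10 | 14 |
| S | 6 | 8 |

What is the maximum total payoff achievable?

32

Treat it as a binary knapsack problem.
Take L, A, and S: cost 8 + 10 + 6 = 24 ≤ 25, payoff 10 + 14 + 8 = 32.
No other feasible combination does better.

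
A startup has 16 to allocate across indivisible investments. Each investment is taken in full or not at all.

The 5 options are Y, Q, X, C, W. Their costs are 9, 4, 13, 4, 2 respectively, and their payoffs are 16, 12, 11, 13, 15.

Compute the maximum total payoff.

Take Y, C, and W: cost 9 + 4 + 2 = 15 ≤ 16, payoff 16 + 13 + 15 = 44.
No other feasible combination does better.

44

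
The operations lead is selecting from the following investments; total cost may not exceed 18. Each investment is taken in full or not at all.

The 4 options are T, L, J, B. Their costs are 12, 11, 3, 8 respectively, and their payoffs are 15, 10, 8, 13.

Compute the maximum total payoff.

Allowing fractional choices, the relaxed optimum would be about 29.8, but investments are indivisible.
J + B: cost 3 + 8 = 11 ≤ 18, payoff 8 + 13 = 21.
T + J: cost 12 + 3 = 15 ≤ 18, payoff 15 + 8 = 23.
Best is T and J with total payoff 23.

23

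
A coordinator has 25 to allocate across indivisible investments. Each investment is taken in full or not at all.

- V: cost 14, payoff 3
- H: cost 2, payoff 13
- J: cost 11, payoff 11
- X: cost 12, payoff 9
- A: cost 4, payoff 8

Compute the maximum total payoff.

Allowing fractional choices, the relaxed optimum would be about 38.0, but investments are indivisible.
H + X + A: cost 2 + 12 + 4 = 18 ≤ 25, payoff 13 + 9 + 8 = 30.
H + J + A: cost 2 + 11 + 4 = 17 ≤ 25, payoff 13 + 11 + 8 = 32.
H + J + X: cost 2 + 11 + 12 = 25 ≤ 25, payoff 13 + 11 + 9 = 33.
Best is H, J, and X with total payoff 33.

33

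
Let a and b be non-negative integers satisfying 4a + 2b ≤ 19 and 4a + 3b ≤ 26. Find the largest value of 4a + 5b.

40

The continuous relaxation peaks at (0, 8.67) with value 43.33; rounding to a feasible lattice point costs some objective.
(a,b)=(0,8): 4·0+2·8=16≤19, 4·0+3·8=24≤26, objective 40.
(a,b)=(1,7): 4·1+2·7=18≤19, 4·1+3·7=25≤26, objective 39.
The best lattice point is (0,8), giving 40.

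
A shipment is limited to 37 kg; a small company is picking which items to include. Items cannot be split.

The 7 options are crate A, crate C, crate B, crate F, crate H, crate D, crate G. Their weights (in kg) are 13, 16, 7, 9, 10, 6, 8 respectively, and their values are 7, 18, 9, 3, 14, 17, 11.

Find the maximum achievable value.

This is a 0-1 knapsack instance.
crate B + crate H + crate D + crate G: weight 7 + 10 + 6 + 8 = 31 ≤ 37, value 9 + 14 + 17 + 11 = 51.
crate C + crate H + crate D: weight 16 + 10 + 6 = 32 ≤ 37, value 18 + 14 + 17 = 49.
crate C + crate B + crate D + crate G: weight 16 + 7 + 6 + 8 = 37 ≤ 37, value 18 + 9 + 17 + 11 = 55.
Best is crate C, crate B, crate D, and crate G with total value 55.

55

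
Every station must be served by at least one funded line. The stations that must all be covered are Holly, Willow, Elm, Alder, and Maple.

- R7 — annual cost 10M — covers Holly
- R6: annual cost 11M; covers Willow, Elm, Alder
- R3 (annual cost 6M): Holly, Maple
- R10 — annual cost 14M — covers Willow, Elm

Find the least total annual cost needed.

17

Choose R6 and R3: together they cover Holly, Willow, Elm, Alder, Maple — every station.
Total annual cost: 11 + 6 = 17.
No cover costs less than 17.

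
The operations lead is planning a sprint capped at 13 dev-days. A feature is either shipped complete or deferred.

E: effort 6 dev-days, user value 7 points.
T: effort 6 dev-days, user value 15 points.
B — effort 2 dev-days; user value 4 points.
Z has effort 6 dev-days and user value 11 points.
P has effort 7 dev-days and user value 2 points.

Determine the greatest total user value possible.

26

Allowing fractional choices, the relaxed optimum would be about 28.2, but features are indivisible.
T + Z: effort 6 + 6 = 12 ≤ 13, user value 15 + 11 = 26.
T + B: effort 6 + 2 = 8 ≤ 13, user value 15 + 4 = 19.
E + T: effort 6 + 6 = 12 ≤ 13, user value 7 + 15 = 22.
Best is T and Z with total user value 26.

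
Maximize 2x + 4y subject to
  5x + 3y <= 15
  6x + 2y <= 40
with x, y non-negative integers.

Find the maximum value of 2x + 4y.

20

(x,y)=(0,5) is feasible, giving 20.
(x,y)=(0,4) is feasible, giving 16.
No feasible integer point exceeds 20.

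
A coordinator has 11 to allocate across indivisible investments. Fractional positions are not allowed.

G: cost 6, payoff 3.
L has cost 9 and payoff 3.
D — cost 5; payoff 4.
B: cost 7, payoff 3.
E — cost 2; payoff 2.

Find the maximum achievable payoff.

This is an integer program with binary decision variables.
Allowing fractional choices, the relaxed optimum would be about 8.0, but investments are indivisible.
D + E: cost 5 + 2 = 7 ≤ 11, payoff 4 + 2 = 6.
G + E: cost 6 + 2 = 8 ≤ 11, payoff 3 + 2 = 5.
G + D: cost 6 + 5 = 11 ≤ 11, payoff 3 + 4 = 7.
Best is G and D with total payoff 7.

7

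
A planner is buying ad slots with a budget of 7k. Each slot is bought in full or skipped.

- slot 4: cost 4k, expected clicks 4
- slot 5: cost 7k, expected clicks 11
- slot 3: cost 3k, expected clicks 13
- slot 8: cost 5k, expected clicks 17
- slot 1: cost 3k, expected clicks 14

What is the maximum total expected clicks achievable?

27

slot 8: cost 5 ≤ 7, expected clicks 17.
slot 3 + slot 1: cost 3 + 3 = 6 ≤ 7, expected clicks 13 + 14 = 27.
slot 4 + slot 1: cost 4 + 3 = 7 ≤ 7, expected clicks 4 + 14 = 18.
Best is slot 3 and slot 1 with total expected clicks 27.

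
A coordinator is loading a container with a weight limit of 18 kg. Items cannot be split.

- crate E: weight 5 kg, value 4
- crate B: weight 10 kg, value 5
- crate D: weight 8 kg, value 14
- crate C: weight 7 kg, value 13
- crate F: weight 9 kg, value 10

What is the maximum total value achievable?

27

Take crate D and crate C: weight 8 + 7 = 15 ≤ 18, value 14 + 13 = 27.
No other feasible combination does better.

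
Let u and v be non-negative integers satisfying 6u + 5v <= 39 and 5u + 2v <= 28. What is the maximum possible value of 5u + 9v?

63

(u,v)=(0,7): 6·0+5·7=35≤39, 5·0+2·7=14≤28, objective 63.
(u,v)=(1,6): 6·1+5·6=36≤39, 5·1+2·6=17≤28, objective 59.
(u,v)=(0,6): 6·0+5·6=30≤39, 5·0+2·6=12≤28, objective 54.
Maximum is 63 at (u,v)=(0,7).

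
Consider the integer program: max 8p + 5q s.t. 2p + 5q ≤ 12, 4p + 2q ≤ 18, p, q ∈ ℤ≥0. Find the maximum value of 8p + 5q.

Relaxing integrality, the LP optimum is 36.75 at (p,q) = (4.12, 0.75), which is not an integer point.
(p,q)=(4,0): 2·4+5·0=8≤12, 4·4+2·0=16≤18, objective 32.
(p,q)=(3,1): 2·3+5·1=11≤12, 4·3+2·1=14≤18, objective 29.
No feasible integer point exceeds 32.

32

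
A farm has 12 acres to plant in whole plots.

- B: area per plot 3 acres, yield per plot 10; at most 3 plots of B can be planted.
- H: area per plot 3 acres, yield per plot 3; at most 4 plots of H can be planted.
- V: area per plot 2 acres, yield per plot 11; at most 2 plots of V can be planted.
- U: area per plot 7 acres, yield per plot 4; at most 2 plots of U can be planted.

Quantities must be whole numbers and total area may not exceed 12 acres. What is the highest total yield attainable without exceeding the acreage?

This is a bounded integer knapsack.
2×B and 2×V: area 10 ≤ 12, yield 2·10 + 2·11 = 42.
3×B and 1×V: area 11 ≤ 12, yield 3·10 + 1·11 = 41.
Best is 42.

42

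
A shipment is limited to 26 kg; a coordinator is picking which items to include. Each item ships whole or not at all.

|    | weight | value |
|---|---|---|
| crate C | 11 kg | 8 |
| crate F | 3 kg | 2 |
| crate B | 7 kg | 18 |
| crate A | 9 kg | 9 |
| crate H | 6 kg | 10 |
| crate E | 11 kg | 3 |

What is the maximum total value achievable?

39

This is a 0-1 knapsack instance.
Allowing fractional choices, the relaxed optimum would be about 39.9, but items are indivisible.
crate B + crate A + crate H: weight 7 + 9 + 6 = 22 ≤ 26, value 18 + 9 + 10 = 37.
crate C + crate B + crate H: weight 11 + 7 + 6 = 24 ≤ 26, value 8 + 18 + 10 = 36.
crate F + crate B + crate A + crate H: weight 3 + 7 + 9 + 6 = 25 ≤ 26, value 2 + 18 + 9 + 10 = 39.
Best is crate F, crate B, crate A, and crate H with total value 39.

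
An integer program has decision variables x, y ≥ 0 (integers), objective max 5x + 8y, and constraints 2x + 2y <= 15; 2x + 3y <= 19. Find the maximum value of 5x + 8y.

50

The continuous relaxation peaks at (0, 6.33) with value 50.67; rounding to a feasible lattice point costs some objective.
(x,y)=(2,5): 2·2+2·5=14≤15, 2·2+3·5=19≤19, objective 50.
(x,y)=(0,6): 2·0+2·6=12≤15, 2·0+3·6=18≤19, objective 48.
The best lattice point is (2,5), giving 50.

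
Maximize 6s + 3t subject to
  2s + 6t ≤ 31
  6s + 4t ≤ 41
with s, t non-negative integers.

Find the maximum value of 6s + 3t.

The continuous relaxation peaks at (6.83, 0) with value 41.00; rounding to a feasible lattice point costs some objective.
(s,t)=(6,1): 2·6+6·1=18≤31, 6·6+4·1=40≤41, objective 39.
(s,t)=(6,0): 2·6+6·0=12≤31, 6·6+4·0=36≤41, objective 36.
(s,t)=(5,2): 2·5+6·2=22≤31, 6·5+4·2=38≤41, objective 36.
The best lattice point is (6,1), giving 39.

39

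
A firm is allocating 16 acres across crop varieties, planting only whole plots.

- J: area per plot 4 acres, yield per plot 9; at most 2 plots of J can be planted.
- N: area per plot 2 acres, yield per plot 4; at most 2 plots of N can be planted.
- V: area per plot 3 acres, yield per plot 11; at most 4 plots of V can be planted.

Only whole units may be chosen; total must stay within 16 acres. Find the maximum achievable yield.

53

This is a bounded integer knapsack.
1×J and 4×V: area 16 ≤ 16, yield 1·9 + 4·11 = 53.
2×N and 4×V: area 16 ≤ 16, yield 2·4 + 4·11 = 52.
Best is 53.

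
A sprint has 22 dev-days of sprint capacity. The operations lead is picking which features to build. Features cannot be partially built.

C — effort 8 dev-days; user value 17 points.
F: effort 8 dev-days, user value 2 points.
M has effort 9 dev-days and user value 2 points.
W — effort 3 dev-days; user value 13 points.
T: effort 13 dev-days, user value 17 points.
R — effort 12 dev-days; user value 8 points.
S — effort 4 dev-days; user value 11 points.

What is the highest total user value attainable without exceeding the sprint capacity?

W + T + S: effort 3 + 13 + 4 = 20 ≤ 22, user value 13 + 17 + 11 = 41.
C + W + S: effort 8 + 3 + 4 = 15 ≤ 22, user value 17 + 13 + 11 = 41.
The maximum user value is 41; one optimal choice is C, W, and S.

41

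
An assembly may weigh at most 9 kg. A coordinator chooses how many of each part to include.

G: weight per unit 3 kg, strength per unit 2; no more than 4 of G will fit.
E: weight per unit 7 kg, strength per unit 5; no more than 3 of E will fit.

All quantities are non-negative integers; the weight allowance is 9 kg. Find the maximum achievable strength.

This is a bounded integer knapsack.
1×E: weight 7 ≤ 9, strength 1·5 = 5.
3×G: weight 9 ≤ 9, strength 3·2 = 6.
Best is 6.

6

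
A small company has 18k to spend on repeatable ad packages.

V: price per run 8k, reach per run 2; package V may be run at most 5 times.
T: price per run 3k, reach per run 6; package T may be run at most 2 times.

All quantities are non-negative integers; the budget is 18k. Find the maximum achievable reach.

14

T has the best ratio (6/3); taking only T gives at most 2×6 = 12 (stopped by the supply cap of 2).
Mixing does better — 1×V and 2×T: price 14 ≤ 18, reach 1·2 + 2·6 = 14.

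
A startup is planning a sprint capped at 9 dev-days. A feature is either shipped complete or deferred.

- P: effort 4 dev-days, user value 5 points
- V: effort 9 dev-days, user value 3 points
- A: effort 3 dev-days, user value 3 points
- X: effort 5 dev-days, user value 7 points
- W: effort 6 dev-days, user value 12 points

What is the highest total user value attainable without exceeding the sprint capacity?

15

Allowing fractional choices, the relaxed optimum would be about 16.2, but features are indivisible.
A + W: effort 3 + 6 = 9 ≤ 9, user value 3 + 12 = 15.
W: effort 6 ≤ 9, user value 12.
Best is A and W with total user value 15.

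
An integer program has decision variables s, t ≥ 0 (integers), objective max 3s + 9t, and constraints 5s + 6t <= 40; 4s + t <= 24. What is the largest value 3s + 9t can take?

54

The continuous relaxation peaks at (0, 6.67) with value 60.00; rounding to a feasible lattice point costs some objective.
(s,t)=(0,6) is feasible, giving 54.
(s,t)=(1,5) is feasible, giving 48.
(s,t)=(0,5) is feasible, giving 45.
The best lattice point is (0,6), giving 54.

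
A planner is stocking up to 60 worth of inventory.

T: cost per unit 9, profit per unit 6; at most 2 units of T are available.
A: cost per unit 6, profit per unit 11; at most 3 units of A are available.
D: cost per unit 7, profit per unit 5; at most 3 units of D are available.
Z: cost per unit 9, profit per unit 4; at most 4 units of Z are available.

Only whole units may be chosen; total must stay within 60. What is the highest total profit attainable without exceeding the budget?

This is a bounded integer knapsack.
Take 2×T, 3×A, and 3×D: cost 57 ≤ 60, profit 2·6 + 3·11 + 3·5 = 60.
A has the best ratio (11/6) and is taken to its limit of 3; remaining capacity is filled optimally with the others.

60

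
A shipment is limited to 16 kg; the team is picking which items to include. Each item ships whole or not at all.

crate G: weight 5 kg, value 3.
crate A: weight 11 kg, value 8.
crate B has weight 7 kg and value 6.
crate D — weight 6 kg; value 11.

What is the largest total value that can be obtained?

Allowing fractional choices, the relaxed optimum would be about 19.2, but items are indivisible.
crate B + crate D: weight 7 + 6 = 13 ≤ 16, value 6 + 11 = 17.
crate G + crate D: weight 5 + 6 = 11 ≤ 16, value 3 + 11 = 14.
crate D: weight 6 ≤ 16, value 11.
Best is crate B and crate D with total value 17.

17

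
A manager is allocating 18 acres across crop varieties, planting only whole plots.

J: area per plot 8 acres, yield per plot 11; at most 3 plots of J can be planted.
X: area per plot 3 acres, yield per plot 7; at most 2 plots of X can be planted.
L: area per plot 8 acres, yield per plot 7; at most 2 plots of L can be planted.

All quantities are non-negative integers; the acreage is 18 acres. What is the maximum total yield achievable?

This is a bounded integer knapsack.
X has the best ratio (7/3); taking only X gives at most 2×7 = 14 (stopped by the supply cap of 2).
Mixing does better — 1×J and 2×X: area 14 ≤ 18, yield 1·11 + 2·7 = 25.

25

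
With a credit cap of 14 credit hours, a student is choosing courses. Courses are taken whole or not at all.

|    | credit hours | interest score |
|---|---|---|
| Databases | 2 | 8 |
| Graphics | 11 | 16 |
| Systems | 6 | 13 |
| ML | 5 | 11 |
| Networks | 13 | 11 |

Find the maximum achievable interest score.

32

Take Databases, Systems, and ML: credit hours 2 + 6 + 5 = 13 ≤ 14, interest score 8 + 13 + 11 = 32.
No other feasible combination does better.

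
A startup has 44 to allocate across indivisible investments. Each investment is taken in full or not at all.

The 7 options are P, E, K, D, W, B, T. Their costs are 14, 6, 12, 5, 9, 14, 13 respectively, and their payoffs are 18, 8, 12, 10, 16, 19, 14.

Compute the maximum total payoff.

63

Take P, D, W, and B: cost 14 + 5 + 9 + 14 = 42 ≤ 44, payoff 18 + 10 + 16 + 19 = 63.
No other feasible combination does better.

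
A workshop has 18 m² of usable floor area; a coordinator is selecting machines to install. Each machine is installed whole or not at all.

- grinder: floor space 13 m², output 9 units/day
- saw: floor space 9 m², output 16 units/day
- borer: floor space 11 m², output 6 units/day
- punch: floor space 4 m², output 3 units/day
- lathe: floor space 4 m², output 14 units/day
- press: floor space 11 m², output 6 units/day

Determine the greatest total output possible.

33

Allowing fractional choices, the relaxed optimum would be about 33.7, but machines are indivisible.
saw + punch + lathe: floor space 9 + 4 + 4 = 17 ≤ 18, output 16 + 3 + 14 = 33.
saw + lathe: floor space 9 + 4 = 13 ≤ 18, output 16 + 14 = 30.
grinder + lathe: floor space 13 + 4 = 17 ≤ 18, output 9 + 14 = 23.
Best is saw, punch, and lathe with total output 33.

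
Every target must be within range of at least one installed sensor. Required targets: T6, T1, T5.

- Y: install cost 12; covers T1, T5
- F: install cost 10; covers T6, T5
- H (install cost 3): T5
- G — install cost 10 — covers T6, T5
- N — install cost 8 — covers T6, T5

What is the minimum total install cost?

This is a weighted set-cover instance.
The greedy cost-per-new-target heuristic would pick H, N, and Y for 23, but a cheaper cover exists.
Choose Y and N: together they cover T6, T1, T5 — every target.
Total install cost: 12 + 8 = 20.
No cover costs less than 20.

20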